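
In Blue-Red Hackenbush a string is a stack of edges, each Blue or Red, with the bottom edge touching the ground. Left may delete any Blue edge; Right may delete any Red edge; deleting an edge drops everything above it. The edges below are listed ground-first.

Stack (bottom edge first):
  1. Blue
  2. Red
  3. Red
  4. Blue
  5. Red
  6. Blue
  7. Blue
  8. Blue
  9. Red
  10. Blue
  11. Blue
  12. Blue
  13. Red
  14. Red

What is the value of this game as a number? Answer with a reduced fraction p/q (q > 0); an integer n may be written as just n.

Recurse on prefixes of the 14-edge string Blue Red Red Blue Red Blue Blue Blue Red Blue Blue Blue Red Red:
G(B) = { 0 | (no moves) } = 1
G(BR) = { 0 | 1 } = 1/2
G(BRR) = { 0 | 1/2, 1 } = 1/4
G(BRRB) = { 0, 1/4 | 1/2, 1 } = 3/8
G(BRRBR) = { 0, 1/4 | 3/8, 1/2, 1 } = 5/16
G(BRRBRB) = { 0, 1/4, 5/16 | 3/8, 1/2, 1 } = 11/32
G(BRRBRBB) = { 0, 1/4, 5/16, 11/32 | 3/8, 1/2, 1 } = 23/64
G(BRRBRBBB) = { 0, 1/4, 5/16, 11/32, 23/64 | 3/8, 1/2, 1 } = 47/128
G(BRRBRBBBR) = { 0, 1/4, 5/16, 11/32, 23/64 | 47/128, 3/8, 1/2, 1 } = 93/256
G(BRRBRBBBRB) = { 0, 1/4, 5/16, 11/32, 23/64, 93/256 | 47/128, 3/8, 1/2, 1 } = 187/512
G(BRRBRBBBRBB) = { 0, 1/4, 5/16, 11/32, 23/64, 93/256, 187/512 | 47/128, 3/8, 1/2, 1 } = 375/1024
G(BRRBRBBBRBBB) = { 0, 1/4, 5/16, 11/32, 23/64, 93/256, 187/512, 375/1024 | 47/128, 3/8, 1/2, 1 } = 751/2048
G(BRRBRBBBRBBBR) = { 0, 1/4, 5/16, 11/32, 23/64, 93/256, 187/512, 375/1024 | 751/2048, 47/128, 3/8, 1/2, 1 } = 1501/4096
G(BRRBRBBBRBBBRR) = { 0, 1/4, 5/16, 11/32, 23/64, 93/256, 187/512, 375/1024 | 1501/4096, 751/2048, 47/128, 3/8, 1/2, 1 } = 3001/8192

3001/8192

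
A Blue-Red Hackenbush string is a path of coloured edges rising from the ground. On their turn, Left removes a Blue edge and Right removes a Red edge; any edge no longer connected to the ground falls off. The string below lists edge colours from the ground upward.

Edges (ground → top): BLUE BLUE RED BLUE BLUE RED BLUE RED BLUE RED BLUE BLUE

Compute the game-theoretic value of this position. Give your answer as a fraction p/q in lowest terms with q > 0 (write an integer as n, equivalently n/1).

v_1 [B]  L=[0]  R=[∅]  -> 1
v_2 [BB]  L=[0 1]  R=[∅]  -> 2
v_3 [BBR]  L=[0 1]  R=[2]  -> 3/2
v_4 [BBRB]  L=[0 1 3/2]  R=[2]  -> 7/4
v_5 [BBRBB]  L=[0 1 3/2 7/4]  R=[2]  -> 15/8
v_6 [BBRBBR]  L=[0 1 3/2 7/4]  R=[15/8 2]  -> 29/16
v_7 [BBRBBRB]  L=[0 1 3/2 7/4 29/16]  R=[15/8 2]  -> 59/32
v_8 [BBRBBRBR]  L=[0 1 3/2 7/4 29/16]  R=[59/32 15/8 2]  -> 117/64
v_9 [BBRBBRBRB]  L=[0 1 3/2 7/4 29/16 117/64]  R=[59/32 15/8 2]  -> 235/128
v_10 [BBRBBRBRBR]  L=[0 1 3/2 7/4 29/16 117/64]  R=[235/128 59/32 15/8 2]  -> 469/256
v_11 [BBRBBRBRBRB]  L=[0 1 3/2 7/4 29/16 117/64 469/256]  R=[235/128 59/32 15/8 2]  -> 939/512
v_12 [BBRBBRBRBRBB]  L=[0 1 3/2 7/4 29/16 117/64 469/256 939/512]  R=[235/128 59/32 15/8 2]  -> 1879/1024

1879/1024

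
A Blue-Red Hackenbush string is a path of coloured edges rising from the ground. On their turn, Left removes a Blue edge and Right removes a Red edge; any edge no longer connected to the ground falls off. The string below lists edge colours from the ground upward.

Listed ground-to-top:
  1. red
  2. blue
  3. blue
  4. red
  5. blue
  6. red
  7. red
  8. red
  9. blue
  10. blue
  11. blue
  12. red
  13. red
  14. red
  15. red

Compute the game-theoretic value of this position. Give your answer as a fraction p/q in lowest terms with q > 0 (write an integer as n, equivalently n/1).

-5919/16384

edge 1 of 15 (red): { (no moves) | 0 } ⇒ -1
edge 2 of 15 (blue): { -1 | 0 } ⇒ -1/2
edge 3 of 15 (blue): { -1, -1/2 | 0 } ⇒ -1/4
edge 4 of 15 (red): { -1, -1/2 | -1/4, 0 } ⇒ -3/8
edge 5 of 15 (blue): { -1, -1/2, -3/8 | -1/4, 0 } ⇒ -5/16
edge 6 of 15 (red): { -1, -1/2, -3/8 | -5/16, -1/4, 0 } ⇒ -11/32
edge 7 of 15 (red): { -1, -1/2, -3/8 | -11/32, -5/16, -1/4, 0 } ⇒ -23/64
edge 8 of 15 (red): { -1, -1/2, -3/8 | -23/64, -11/32, -5/16, -1/4, 0 } ⇒ -47/128
edge 9 of 15 (blue): { -1, -1/2, -3/8, -47/128 | -23/64, -11/32, -5/16, -1/4, 0 } ⇒ -93/256
edge 10 of 15 (blue): { -1, -1/2, -3/8, -47/128, -93/256 | -23/64, -11/32, -5/16, -1/4, 0 } ⇒ -185/512
edge 11 of 15 (blue): { -1, -1/2, -3/8, -47/128, -93/256, -185/512 | -23/64, -11/32, -5/16, -1/4, 0 } ⇒ -369/1024
edge 12 of 15 (red): { -1, -1/2, -3/8, -47/128, -93/256, -185/512 | -369/1024, -23/64, -11/32, -5/16, -1/4, 0 } ⇒ -739/2048
edge 13 of 15 (red): { -1, -1/2, -3/8, -47/128, -93/256, -185/512 | -739/2048, -369/1024, -23/64, -11/32, -5/16, -1/4, 0 } ⇒ -1479/4096
edge 14 of 15 (red): { -1, -1/2, -3/8, -47/128, -93/256, -185/512 | -1479/4096, -739/2048, -369/1024, -23/64, -11/32, -5/16, -1/4, 0 } ⇒ -2959/8192
edge 15 of 15 (red): { -1, -1/2, -3/8, -47/128, -93/256, -185/512 | -2959/8192, -1479/4096, -739/2048, -369/1024, -23/64, -11/32, -5/16, -1/4, 0 } ⇒ -5919/16384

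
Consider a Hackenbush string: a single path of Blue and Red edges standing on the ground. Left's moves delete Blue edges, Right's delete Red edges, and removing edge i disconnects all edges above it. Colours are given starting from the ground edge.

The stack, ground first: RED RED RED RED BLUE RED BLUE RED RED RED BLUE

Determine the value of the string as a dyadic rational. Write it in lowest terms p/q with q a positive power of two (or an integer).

Recurse on prefixes of the 11-edge string RED RED RED RED BLUE RED BLUE RED RED RED BLUE:
1 of 11 · R · max L −∞ · min R 0 => -1
2 of 11 · RR · max L −∞ · min R -1 => -2
3 of 11 · RRR · max L −∞ · min R -2 => -3
4 of 11 · RRRR · max L −∞ · min R -3 => -4
5 of 11 · RRRRB · max L -4 · min R -3 => -7/2
6 of 11 · RRRRBR · max L -4 · min R -7/2 => -15/4
7 of 11 · RRRRBRB · max L -15/4 · min R -7/2 => -29/8
8 of 11 · RRRRBRBR · max L -15/4 · min R -29/8 => -59/16
9 of 11 · RRRRBRBRR · max L -15/4 · min R -59/16 => -119/32
10 of 11 · RRRRBRBRRR · max L -15/4 · min R -119/32 => -239/64
11 of 11 · RRRRBRBRRRB · max L -239/64 · min R -119/32 => -477/128

-477/128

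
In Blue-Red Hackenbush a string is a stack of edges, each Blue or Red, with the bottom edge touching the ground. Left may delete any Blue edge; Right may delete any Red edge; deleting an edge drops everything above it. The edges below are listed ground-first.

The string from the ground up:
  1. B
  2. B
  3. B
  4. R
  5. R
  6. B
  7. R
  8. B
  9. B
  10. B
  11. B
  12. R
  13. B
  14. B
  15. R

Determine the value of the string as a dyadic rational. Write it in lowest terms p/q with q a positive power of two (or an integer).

Recurse on prefixes of the 15-edge string B B B R R B R B B B B R B B R:
g_1 [B]  L=[0]  R=[—]  gives 1
g_2 [BB]  L=[0 1]  R=[—]  gives 2
g_3 [BBB]  L=[0 1 2]  R=[—]  gives 3
g_4 [BBBR]  L=[0 1 2]  R=[3]  gives 5/2
g_5 [BBBRR]  L=[0 1 2]  R=[5/2 3]  gives 9/4
g_6 [BBBRRB]  L=[0 1 2 9/4]  R=[5/2 3]  gives 19/8
g_7 [BBBRRBR]  L=[0 1 2 9/4]  R=[19/8 5/2 3]  gives 37/16
g_8 [BBBRRBRB]  L=[0 1 2 9/4 37/16]  R=[19/8 5/2 3]  gives 75/32
g_9 [BBBRRBRBB]  L=[0 1 2 9/4 37/16 75/32]  R=[19/8 5/2 3]  gives 151/64
g_10 [BBBRRBRBBB]  L=[0 1 2 9/4 37/16 75/32 151/64]  R=[19/8 5/2 3]  gives 303/128
g_11 [BBBRRBRBBBB]  L=[0 1 2 9/4 37/16 75/32 151/64 303/128]  R=[19/8 5/2 3]  gives 607/256
g_12 [BBBRRBRBBBBR]  L=[0 1 2 9/4 37/16 75/32 151/64 303/128]  R=[607/256 19/8 5/2 3]  gives 1213/512
g_13 [BBBRRBRBBBBRB]  L=[0 1 2 9/4 37/16 75/32 151/64 303/128 1213/512]  R=[607/256 19/8 5/2 3]  gives 2427/1024
g_14 [BBBRRBRBBBBRBB]  L=[0 1 2 9/4 37/16 75/32 151/64 303/128 1213/512 2427/1024]  R=[607/256 19/8 5/2 3]  gives 4855/2048
g_15 [BBBRRBRBBBBRBBR]  L=[0 1 2 9/4 37/16 75/32 151/64 303/128 1213/512 2427/1024]  R=[4855/2048 607/256 19/8 5/2 3]  gives 9709/4096

9709/4096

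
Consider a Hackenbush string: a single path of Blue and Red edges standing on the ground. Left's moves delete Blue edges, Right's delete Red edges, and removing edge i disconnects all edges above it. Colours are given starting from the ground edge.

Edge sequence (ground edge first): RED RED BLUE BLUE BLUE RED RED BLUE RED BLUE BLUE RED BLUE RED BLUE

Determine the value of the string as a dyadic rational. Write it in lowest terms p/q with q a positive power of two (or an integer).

step 1: add RED to get R; options L={ (no moves) } R={ 0 } — -1
step 2: add RED to get RR; options L={ (no moves) } R={ -1, 0 } — -2
step 3: add BLUE to get RRB; options L={ -2 } R={ -1, 0 } — -3/2
step 4: add BLUE to get RRBB; options L={ -2, -3/2 } R={ -1, 0 } — -5/4
step 5: add BLUE to get RRBBB; options L={ -2, -3/2, -5/4 } R={ -1, 0 } — -9/8
step 6: add RED to get RRBBBR; options L={ -2, -3/2, -5/4 } R={ -9/8, -1, 0 } — -19/16
step 7: add RED to get RRBBBRR; options L={ -2, -3/2, -5/4 } R={ -19/16, -9/8, -1, 0 } — -39/32
step 8: add BLUE to get RRBBBRRB; options L={ -2, -3/2, -5/4, -39/32 } R={ -19/16, -9/8, -1, 0 } — -77/64
step 9: add RED to get RRBBBRRBR; options L={ -2, -3/2, -5/4, -39/32 } R={ -77/64, -19/16, -9/8, -1, 0 } — -155/128
step 10: add BLUE to get RRBBBRRBRB; options L={ -2, -3/2, -5/4, -39/32, -155/128 } R={ -77/64, -19/16, -9/8, -1, 0 } — -309/256
step 11: add BLUE to get RRBBBRRBRBB; options L={ -2, -3/2, -5/4, -39/32, -155/128, -309/256 } R={ -77/64, -19/16, -9/8, -1, 0 } — -617/512
step 12: add RED to get RRBBBRRBRBBR; options L={ -2, -3/2, -5/4, -39/32, -155/128, -309/256 } R={ -617/512, -77/64, -19/16, -9/8, -1, 0 } — -1235/1024
step 13: add BLUE to get RRBBBRRBRBBRB; options L={ -2, -3/2, -5/4, -39/32, -155/128, -309/256, -1235/1024 } R={ -617/512, -77/64, -19/16, -9/8, -1, 0 } — -2469/2048
step 14: add RED to get RRBBBRRBRBBRBR; options L={ -2, -3/2, -5/4, -39/32, -155/128, -309/256, -1235/1024 } R={ -2469/2048, -617/512, -77/64, -19/16, -9/8, -1, 0 } — -4939/4096
step 15: add BLUE to get RRBBBRRBRBBRBRB; options L={ -2, -3/2, -5/4, -39/32, -155/128, -309/256, -1235/1024, -4939/4096 } R={ -2469/2048, -617/512, -77/64, -19/16, -9/8, -1, 0 } — -9877/8192

-9877/8192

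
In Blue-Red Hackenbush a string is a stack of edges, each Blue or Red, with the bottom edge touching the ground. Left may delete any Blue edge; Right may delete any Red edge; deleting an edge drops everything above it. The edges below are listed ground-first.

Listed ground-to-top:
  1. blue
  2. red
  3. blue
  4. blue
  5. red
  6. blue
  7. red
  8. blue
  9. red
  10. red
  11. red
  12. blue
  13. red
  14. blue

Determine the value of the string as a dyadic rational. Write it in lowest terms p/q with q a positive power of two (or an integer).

Recurse on prefixes of the 14-edge string blue red blue blue red blue red blue red red red blue red blue:
value(b) = { 0 | none } gives 1
value(br) = { 0 | 1 } gives 1/2
value(brb) = { 0, 1/2 | 1 } gives 3/4
value(brbb) = { 0, 1/2, 3/4 | 1 } gives 7/8
value(brbbr) = { 0, 1/2, 3/4 | 7/8, 1 } gives 13/16
value(brbbrb) = { 0, 1/2, 3/4, 13/16 | 7/8, 1 } gives 27/32
value(brbbrbr) = { 0, 1/2, 3/4, 13/16 | 27/32, 7/8, 1 } gives 53/64
value(brbbrbrb) = { 0, 1/2, 3/4, 13/16, 53/64 | 27/32, 7/8, 1 } gives 107/128
value(brbbrbrbr) = { 0, 1/2, 3/4, 13/16, 53/64 | 107/128, 27/32, 7/8, 1 } gives 213/256
value(brbbrbrbrr) = { 0, 1/2, 3/4, 13/16, 53/64 | 213/256, 107/128, 27/32, 7/8, 1 } gives 425/512
value(brbbrbrbrrr) = { 0, 1/2, 3/4, 13/16, 53/64 | 425/512, 213/256, 107/128, 27/32, 7/8, 1 } gives 849/1024
value(brbbrbrbrrrb) = { 0, 1/2, 3/4, 13/16, 53/64, 849/1024 | 425/512, 213/256, 107/128, 27/32, 7/8, 1 } gives 1699/2048
value(brbbrbrbrrrbr) = { 0, 1/2, 3/4, 13/16, 53/64, 849/1024 | 1699/2048, 425/512, 213/256, 107/128, 27/32, 7/8, 1 } gives 3397/4096
value(brbbrbrbrrrbrb) = { 0, 1/2, 3/4, 13/16, 53/64, 849/1024, 3397/4096 | 1699/2048, 425/512, 213/256, 107/128, 27/32, 7/8, 1 } gives 6795/8192

6795/8192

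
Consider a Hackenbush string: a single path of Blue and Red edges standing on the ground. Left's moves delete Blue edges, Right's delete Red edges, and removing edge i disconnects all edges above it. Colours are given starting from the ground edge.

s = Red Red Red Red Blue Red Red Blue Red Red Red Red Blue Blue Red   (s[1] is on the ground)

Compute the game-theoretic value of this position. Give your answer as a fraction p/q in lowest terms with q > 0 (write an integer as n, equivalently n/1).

1 of 15 · R · max L −∞ · min R 0 so -1
2 of 15 · RR · max L −∞ · min R -1 so -2
3 of 15 · RRR · max L −∞ · min R -2 so -3
4 of 15 · RRRR · max L −∞ · min R -3 so -4
5 of 15 · RRRRB · max L -4 · min R -3 so -7/2
6 of 15 · RRRRBR · max L -4 · min R -7/2 so -15/4
7 of 15 · RRRRBRR · max L -4 · min R -15/4 so -31/8
8 of 15 · RRRRBRRB · max L -31/8 · min R -15/4 so -61/16
9 of 15 · RRRRBRRBR · max L -31/8 · min R -61/16 so -123/32
10 of 15 · RRRRBRRBRR · max L -31/8 · min R -123/32 so -247/64
11 of 15 · RRRRBRRBRRR · max L -31/8 · min R -247/64 so -495/128
12 of 15 · RRRRBRRBRRRR · max L -31/8 · min R -495/128 so -991/256
13 of 15 · RRRRBRRBRRRRB · max L -991/256 · min R -495/128 so -1981/512
14 of 15 · RRRRBRRBRRRRBB · max L -1981/512 · min R -495/128 so -3961/1024
15 of 15 · RRRRBRRBRRRRBBR · max L -1981/512 · min R -3961/1024 so -7923/2048

-7923/2048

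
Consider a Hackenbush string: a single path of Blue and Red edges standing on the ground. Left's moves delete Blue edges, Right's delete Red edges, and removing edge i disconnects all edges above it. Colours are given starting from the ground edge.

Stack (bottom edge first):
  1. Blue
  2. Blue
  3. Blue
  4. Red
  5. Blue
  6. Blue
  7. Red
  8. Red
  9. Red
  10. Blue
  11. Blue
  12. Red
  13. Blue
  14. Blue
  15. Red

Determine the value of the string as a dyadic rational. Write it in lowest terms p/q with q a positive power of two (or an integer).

Recurse on prefixes of the 15-edge string Blue Blue Blue Red Blue Blue Red Red Red Blue Blue Red Blue Blue Red:
1 of 15 · B · max L 0 · min R +∞ => 1
2 of 15 · BB · max L 1 · min R +∞ => 2
3 of 15 · BBB · max L 2 · min R +∞ => 3
4 of 15 · BBBR · max L 2 · min R 3 => 5/2
5 of 15 · BBBRB · max L 5/2 · min R 3 => 11/4
6 of 15 · BBBRBB · max L 11/4 · min R 3 => 23/8
7 of 15 · BBBRBBR · max L 11/4 · min R 23/8 => 45/16
8 of 15 · BBBRBBRR · max L 11/4 · min R 45/16 => 89/32
9 of 15 · BBBRBBRRR · max L 11/4 · min R 89/32 => 177/64
10 of 15 · BBBRBBRRRB · max L 177/64 · min R 89/32 => 355/128
11 of 15 · BBBRBBRRRBB · max L 355/128 · min R 89/32 => 711/256
12 of 15 · BBBRBBRRRBBR · max L 355/128 · min R 711/256 => 1421/512
13 of 15 · BBBRBBRRRBBRB · max L 1421/512 · min R 711/256 => 2843/1024
14 of 15 · BBBRBBRRRBBRBB · max L 2843/1024 · min R 711/256 => 5687/2048
15 of 15 · BBBRBBRRRBBRBBR · max L 2843/1024 · min R 5687/2048 => 11373/4096

11373/4096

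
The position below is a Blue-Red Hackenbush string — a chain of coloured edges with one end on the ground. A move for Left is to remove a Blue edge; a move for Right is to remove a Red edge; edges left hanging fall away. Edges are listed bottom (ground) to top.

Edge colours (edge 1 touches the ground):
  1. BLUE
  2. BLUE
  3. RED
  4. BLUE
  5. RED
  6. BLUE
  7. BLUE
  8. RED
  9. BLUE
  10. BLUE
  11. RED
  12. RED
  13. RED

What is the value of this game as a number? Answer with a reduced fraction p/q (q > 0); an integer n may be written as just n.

3505/2048

B: Left { 0 }, Right { ∅ } = simplest 1
BB: Left { 0 1 }, Right { ∅ } = simplest 2
BBR: Left { 0 1 }, Right { 2 } = simplest 3/2
BBRB: Left { 0 1 3/2 }, Right { 2 } = simplest 7/4
BBRBR: Left { 0 1 3/2 }, Right { 7/4 2 } = simplest 13/8
BBRBRB: Left { 0 1 3/2 13/8 }, Right { 7/4 2 } = simplest 27/16
BBRBRBB: Left { 0 1 3/2 13/8 27/16 }, Right { 7/4 2 } = simplest 55/32
BBRBRBBR: Left { 0 1 3/2 13/8 27/16 }, Right { 55/32 7/4 2 } = simplest 109/64
BBRBRBBRB: Left { 0 1 3/2 13/8 27/16 109/64 }, Right { 55/32 7/4 2 } = simplest 219/128
BBRBRBBRBB: Left { 0 1 3/2 13/8 27/16 109/64 219/128 }, Right { 55/32 7/4 2 } = simplest 439/256
BBRBRBBRBBR: Left { 0 1 3/2 13/8 27/16 109/64 219/128 }, Right { 439/256 55/32 7/4 2 } = simplest 877/512
BBRBRBBRBBRR: Left { 0 1 3/2 13/8 27/16 109/64 219/128 }, Right { 877/512 439/256 55/32 7/4 2 } = simplest 1753/1024
BBRBRBBRBBRRR: Left { 0 1 3/2 13/8 27/16 109/64 219/128 }, Right { 1753/1024 877/512 439/256 55/32 7/4 2 } = simplest 3505/2048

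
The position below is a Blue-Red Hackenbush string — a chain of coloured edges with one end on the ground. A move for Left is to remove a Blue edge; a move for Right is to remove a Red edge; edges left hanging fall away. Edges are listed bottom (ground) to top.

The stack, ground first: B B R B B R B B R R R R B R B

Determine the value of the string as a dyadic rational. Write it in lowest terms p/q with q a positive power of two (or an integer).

15115/8192

Prefix values for B B R B B R B B R R R R B R B via {L|R} + simplicity:
G_1 [B]  L=[0]  R=[∅]  — 1
G_2 [BB]  L=[0, 1]  R=[∅]  — 2
G_3 [BBR]  L=[0, 1]  R=[2]  — 3/2
G_4 [BBRB]  L=[0, 1, 3/2]  R=[2]  — 7/4
G_5 [BBRBB]  L=[0, 1, 3/2, 7/4]  R=[2]  — 15/8
G_6 [BBRBBR]  L=[0, 1, 3/2, 7/4]  R=[15/8, 2]  — 29/16
G_7 [BBRBBRB]  L=[0, 1, 3/2, 7/4, 29/16]  R=[15/8, 2]  — 59/32
G_8 [BBRBBRBB]  L=[0, 1, 3/2, 7/4, 29/16, 59/32]  R=[15/8, 2]  — 119/64
G_9 [BBRBBRBBR]  L=[0, 1, 3/2, 7/4, 29/16, 59/32]  R=[119/64, 15/8, 2]  — 237/128
G_10 [BBRBBRBBRR]  L=[0, 1, 3/2, 7/4, 29/16, 59/32]  R=[237/128, 119/64, 15/8, 2]  — 473/256
G_11 [BBRBBRBBRRR]  L=[0, 1, 3/2, 7/4, 29/16, 59/32]  R=[473/256, 237/128, 119/64, 15/8, 2]  — 945/512
G_12 [BBRBBRBBRRRR]  L=[0, 1, 3/2, 7/4, 29/16, 59/32]  R=[945/512, 473/256, 237/128, 119/64, 15/8, 2]  — 1889/1024
G_13 [BBRBBRBBRRRRB]  L=[0, 1, 3/2, 7/4, 29/16, 59/32, 1889/1024]  R=[945/512, 473/256, 237/128, 119/64, 15/8, 2]  — 3779/2048
G_14 [BBRBBRBBRRRRBR]  L=[0, 1, 3/2, 7/4, 29/16, 59/32, 1889/1024]  R=[3779/2048, 945/512, 473/256, 237/128, 119/64, 15/8, 2]  — 7557/4096
G_15 [BBRBBRBBRRRRBRB]  L=[0, 1, 3/2, 7/4, 29/16, 59/32, 1889/1024, 7557/4096]  R=[3779/2048, 945/512, 473/256, 237/128, 119/64, 15/8, 2]  — 15115/8192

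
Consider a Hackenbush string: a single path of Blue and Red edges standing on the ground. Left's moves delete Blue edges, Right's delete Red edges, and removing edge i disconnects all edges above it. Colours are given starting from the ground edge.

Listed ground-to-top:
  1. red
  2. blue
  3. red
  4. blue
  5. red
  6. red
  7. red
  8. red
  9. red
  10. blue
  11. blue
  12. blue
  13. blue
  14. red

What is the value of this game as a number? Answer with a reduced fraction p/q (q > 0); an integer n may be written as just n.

-6083/8192

Prefix values for red blue red blue red red red red red blue blue blue blue red via {L|R} + simplicity:
1 of 14 · r · max L −∞ · min R 0 — -1
2 of 14 · rb · max L -1 · min R 0 — -1/2
3 of 14 · rbr · max L -1 · min R -1/2 — -3/4
4 of 14 · rbrb · max L -3/4 · min R -1/2 — -5/8
5 of 14 · rbrbr · max L -3/4 · min R -5/8 — -11/16
6 of 14 · rbrbrr · max L -3/4 · min R -11/16 — -23/32
7 of 14 · rbrbrrr · max L -3/4 · min R -23/32 — -47/64
8 of 14 · rbrbrrrr · max L -3/4 · min R -47/64 — -95/128
9 of 14 · rbrbrrrrr · max L -3/4 · min R -95/128 — -191/256
10 of 14 · rbrbrrrrrb · max L -191/256 · min R -95/128 — -381/512
11 of 14 · rbrbrrrrrbb · max L -381/512 · min R -95/128 — -761/1024
12 of 14 · rbrbrrrrrbbb · max L -761/1024 · min R -95/128 — -1521/2048
13 of 14 · rbrbrrrrrbbbb · max L -1521/2048 · min R -95/128 — -3041/4096
14 of 14 · rbrbrrrrrbbbbr · max L -1521/2048 · min R -3041/4096 — -6083/8192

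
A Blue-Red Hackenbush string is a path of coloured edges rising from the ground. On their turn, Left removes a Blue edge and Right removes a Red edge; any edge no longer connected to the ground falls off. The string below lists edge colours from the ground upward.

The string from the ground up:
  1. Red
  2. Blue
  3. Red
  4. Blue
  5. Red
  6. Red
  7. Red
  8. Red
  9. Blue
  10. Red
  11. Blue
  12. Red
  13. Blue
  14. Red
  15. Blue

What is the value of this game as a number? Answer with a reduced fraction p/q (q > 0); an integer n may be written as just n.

-12117/16384

1 of 15 · R · max L −∞ · min R 0 → -1
2 of 15 · RB · max L -1 · min R 0 → -1/2
3 of 15 · RBR · max L -1 · min R -1/2 → -3/4
4 of 15 · RBRB · max L -3/4 · min R -1/2 → -5/8
5 of 15 · RBRBR · max L -3/4 · min R -5/8 → -11/16
6 of 15 · RBRBRR · max L -3/4 · min R -11/16 → -23/32
7 of 15 · RBRBRRR · max L -3/4 · min R -23/32 → -47/64
8 of 15 · RBRBRRRR · max L -3/4 · min R -47/64 → -95/128
9 of 15 · RBRBRRRRB · max L -95/128 · min R -47/64 → -189/256
10 of 15 · RBRBRRRRBR · max L -95/128 · min R -189/256 → -379/512
11 of 15 · RBRBRRRRBRB · max L -379/512 · min R -189/256 → -757/1024
12 of 15 · RBRBRRRRBRBR · max L -379/512 · min R -757/1024 → -1515/2048
13 of 15 · RBRBRRRRBRBRB · max L -1515/2048 · min R -757/1024 → -3029/4096
14 of 15 · RBRBRRRRBRBRBR · max L -1515/2048 · min R -3029/4096 → -6059/8192
15 of 15 · RBRBRRRRBRBRBRB · max L -6059/8192 · min R -3029/4096 → -12117/16384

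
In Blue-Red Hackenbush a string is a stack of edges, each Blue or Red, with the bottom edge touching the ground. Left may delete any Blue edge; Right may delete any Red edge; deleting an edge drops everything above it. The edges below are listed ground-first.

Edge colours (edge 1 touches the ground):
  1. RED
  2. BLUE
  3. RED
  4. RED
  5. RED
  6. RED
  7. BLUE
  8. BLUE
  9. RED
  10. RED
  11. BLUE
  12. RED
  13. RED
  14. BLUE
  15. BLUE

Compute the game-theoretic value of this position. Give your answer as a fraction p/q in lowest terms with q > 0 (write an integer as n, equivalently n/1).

Recurse on prefixes of the 15-edge string RED BLUE RED RED RED RED BLUE BLUE RED RED BLUE RED RED BLUE BLUE:
g_1 [R]  L=[none]  R=[0]  — -1
g_2 [RB]  L=[-1]  R=[0]  — -1/2
g_3 [RBR]  L=[-1]  R=[-1/2, 0]  — -3/4
g_4 [RBRR]  L=[-1]  R=[-3/4, -1/2, 0]  — -7/8
g_5 [RBRRR]  L=[-1]  R=[-7/8, -3/4, -1/2, 0]  — -15/16
g_6 [RBRRRR]  L=[-1]  R=[-15/16, -7/8, -3/4, -1/2, 0]  — -31/32
g_7 [RBRRRRB]  L=[-1, -31/32]  R=[-15/16, -7/8, -3/4, -1/2, 0]  — -61/64
g_8 [RBRRRRBB]  L=[-1, -31/32, -61/64]  R=[-15/16, -7/8, -3/4, -1/2, 0]  — -121/128
g_9 [RBRRRRBBR]  L=[-1, -31/32, -61/64]  R=[-121/128, -15/16, -7/8, -3/4, -1/2, 0]  — -243/256
g_10 [RBRRRRBBRR]  L=[-1, -31/32, -61/64]  R=[-243/256, -121/128, -15/16, -7/8, -3/4, -1/2, 0]  — -487/512
g_11 [RBRRRRBBRRB]  L=[-1, -31/32, -61/64, -487/512]  R=[-243/256, -121/128, -15/16, -7/8, -3/4, -1/2, 0]  — -973/1024
g_12 [RBRRRRBBRRBR]  L=[-1, -31/32, -61/64, -487/512]  R=[-973/1024, -243/256, -121/128, -15/16, -7/8, -3/4, -1/2, 0]  — -1947/2048
g_13 [RBRRRRBBRRBRR]  L=[-1, -31/32, -61/64, -487/512]  R=[-1947/2048, -973/1024, -243/256, -121/128, -15/16, -7/8, -3/4, -1/2, 0]  — -3895/4096
g_14 [RBRRRRBBRRBRRB]  L=[-1, -31/32, -61/64, -487/512, -3895/4096]  R=[-1947/2048, -973/1024, -243/256, -121/128, -15/16, -7/8, -3/4, -1/2, 0]  — -7789/8192
g_15 [RBRRRRBBRRBRRBB]  L=[-1, -31/32, -61/64, -487/512, -3895/4096, -7789/8192]  R=[-1947/2048, -973/1024, -243/256, -121/128, -15/16, -7/8, -3/4, -1/2, 0]  — -15577/16384

-15577/16384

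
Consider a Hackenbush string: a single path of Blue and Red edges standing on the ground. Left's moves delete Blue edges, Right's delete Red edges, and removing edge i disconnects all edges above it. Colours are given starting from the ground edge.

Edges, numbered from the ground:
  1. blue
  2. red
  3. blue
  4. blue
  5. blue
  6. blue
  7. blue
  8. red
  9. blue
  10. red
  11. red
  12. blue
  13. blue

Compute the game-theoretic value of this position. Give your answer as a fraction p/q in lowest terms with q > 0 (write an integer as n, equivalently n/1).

Recurse on prefixes of the 13-edge string blue red blue blue blue blue blue red blue red red blue blue:
step 1: add blue to get b; options L={ 0 } R={ none } -> 1
step 2: add red to get br; options L={ 0 } R={ 1 } -> 1/2
step 3: add blue to get brb; options L={ 0, 1/2 } R={ 1 } -> 3/4
step 4: add blue to get brbb; options L={ 0, 1/2, 3/4 } R={ 1 } -> 7/8
step 5: add blue to get brbbb; options L={ 0, 1/2, 3/4, 7/8 } R={ 1 } -> 15/16
step 6: add blue to get brbbbb; options L={ 0, 1/2, 3/4, 7/8, 15/16 } R={ 1 } -> 31/32
step 7: add blue to get brbbbbb; options L={ 0, 1/2, 3/4, 7/8, 15/16, 31/32 } R={ 1 } -> 63/64
step 8: add red to get brbbbbbr; options L={ 0, 1/2, 3/4, 7/8, 15/16, 31/32 } R={ 63/64, 1 } -> 125/128
step 9: add blue to get brbbbbbrb; options L={ 0, 1/2, 3/4, 7/8, 15/16, 31/32, 125/128 } R={ 63/64, 1 } -> 251/256
step 10: add red to get brbbbbbrbr; options L={ 0, 1/2, 3/4, 7/8, 15/16, 31/32, 125/128 } R={ 251/256, 63/64, 1 } -> 501/512
step 11: add red to get brbbbbbrbrr; options L={ 0, 1/2, 3/4, 7/8, 15/16, 31/32, 125/128 } R={ 501/512, 251/256, 63/64, 1 } -> 1001/1024
step 12: add blue to get brbbbbbrbrrb; options L={ 0, 1/2, 3/4, 7/8, 15/16, 31/32, 125/128, 1001/1024 } R={ 501/512, 251/256, 63/64, 1 } -> 2003/2048
step 13: add blue to get brbbbbbrbrrbb; options L={ 0, 1/2, 3/4, 7/8, 15/16, 31/32, 125/128, 1001/1024, 2003/2048 } R={ 501/512, 251/256, 63/64, 1 } -> 4007/4096

4007/4096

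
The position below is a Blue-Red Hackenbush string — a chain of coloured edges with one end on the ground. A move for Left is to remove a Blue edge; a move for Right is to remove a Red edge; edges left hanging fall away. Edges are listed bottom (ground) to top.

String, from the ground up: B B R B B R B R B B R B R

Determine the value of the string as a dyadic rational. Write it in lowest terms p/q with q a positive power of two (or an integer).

Recurse on prefixes of the 13-edge string B B R B B R B R B B R B R:
edge 1 of 13 (B): { 0 | — } -> 1
edge 2 of 13 (B): { 0 1 | — } -> 2
edge 3 of 13 (R): { 0 1 | 2 } -> 3/2
edge 4 of 13 (B): { 0 1 3/2 | 2 } -> 7/4
edge 5 of 13 (B): { 0 1 3/2 7/4 | 2 } -> 15/8
edge 6 of 13 (R): { 0 1 3/2 7/4 | 15/8 2 } -> 29/16
edge 7 of 13 (B): { 0 1 3/2 7/4 29/16 | 15/8 2 } -> 59/32
edge 8 of 13 (R): { 0 1 3/2 7/4 29/16 | 59/32 15/8 2 } -> 117/64
edge 9 of 13 (B): { 0 1 3/2 7/4 29/16 117/64 | 59/32 15/8 2 } -> 235/128
edge 10 of 13 (B): { 0 1 3/2 7/4 29/16 117/64 235/128 | 59/32 15/8 2 } -> 471/256
edge 11 of 13 (R): { 0 1 3/2 7/4 29/16 117/64 235/128 | 471/256 59/32 15/8 2 } -> 941/512
edge 12 of 13 (B): { 0 1 3/2 7/4 29/16 117/64 235/128 941/512 | 471/256 59/32 15/8 2 } -> 1883/1024
edge 13 of 13 (R): { 0 1 3/2 7/4 29/16 117/64 235/128 941/512 | 1883/1024 471/256 59/32 15/8 2 } -> 3765/2048

3765/2048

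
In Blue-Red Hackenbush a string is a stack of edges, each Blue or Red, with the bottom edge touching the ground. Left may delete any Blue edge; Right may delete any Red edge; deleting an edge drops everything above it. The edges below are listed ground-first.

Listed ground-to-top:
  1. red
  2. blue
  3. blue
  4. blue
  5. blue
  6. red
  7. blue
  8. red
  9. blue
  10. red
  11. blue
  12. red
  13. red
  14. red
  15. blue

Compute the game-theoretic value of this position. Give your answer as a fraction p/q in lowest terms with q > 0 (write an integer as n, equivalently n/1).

g_1 [r]  L=[none]  R=[0]  — -1
g_2 [rb]  L=[-1]  R=[0]  — -1/2
g_3 [rbb]  L=[-1,-1/2]  R=[0]  — -1/4
g_4 [rbbb]  L=[-1,-1/2,-1/4]  R=[0]  — -1/8
g_5 [rbbbb]  L=[-1,-1/2,-1/4,-1/8]  R=[0]  — -1/16
g_6 [rbbbbr]  L=[-1,-1/2,-1/4,-1/8]  R=[-1/16,0]  — -3/32
g_7 [rbbbbrb]  L=[-1,-1/2,-1/4,-1/8,-3/32]  R=[-1/16,0]  — -5/64
g_8 [rbbbbrbr]  L=[-1,-1/2,-1/4,-1/8,-3/32]  R=[-5/64,-1/16,0]  — -11/128
g_9 [rbbbbrbrb]  L=[-1,-1/2,-1/4,-1/8,-3/32,-11/128]  R=[-5/64,-1/16,0]  — -21/256
g_10 [rbbbbrbrbr]  L=[-1,-1/2,-1/4,-1/8,-3/32,-11/128]  R=[-21/256,-5/64,-1/16,0]  — -43/512
g_11 [rbbbbrbrbrb]  L=[-1,-1/2,-1/4,-1/8,-3/32,-11/128,-43/512]  R=[-21/256,-5/64,-1/16,0]  — -85/1024
g_12 [rbbbbrbrbrbr]  L=[-1,-1/2,-1/4,-1/8,-3/32,-11/128,-43/512]  R=[-85/1024,-21/256,-5/64,-1/16,0]  — -171/2048
g_13 [rbbbbrbrbrbrr]  L=[-1,-1/2,-1/4,-1/8,-3/32,-11/128,-43/512]  R=[-171/2048,-85/1024,-21/256,-5/64,-1/16,0]  — -343/4096
g_14 [rbbbbrbrbrbrrr]  L=[-1,-1/2,-1/4,-1/8,-3/32,-11/128,-43/512]  R=[-343/4096,-171/2048,-85/1024,-21/256,-5/64,-1/16,0]  — -687/8192
g_15 [rbbbbrbrbrbrrrb]  L=[-1,-1/2,-1/4,-1/8,-3/32,-11/128,-43/512,-687/8192]  R=[-343/4096,-171/2048,-85/1024,-21/256,-5/64,-1/16,0]  — -1373/16384

-1373/16384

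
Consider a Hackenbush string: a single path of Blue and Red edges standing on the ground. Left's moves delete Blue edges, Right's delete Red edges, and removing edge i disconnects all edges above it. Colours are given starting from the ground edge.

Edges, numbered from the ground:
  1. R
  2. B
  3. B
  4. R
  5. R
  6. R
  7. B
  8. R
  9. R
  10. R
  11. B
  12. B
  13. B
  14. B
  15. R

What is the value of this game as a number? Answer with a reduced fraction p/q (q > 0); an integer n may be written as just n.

-7619/16384

Prefix values for R B B R R R B R R R B B B B R via {L|R} + simplicity:
edge 1 of 15 (R): { none | 0 } gives -1
edge 2 of 15 (B): { -1 | 0 } gives -1/2
edge 3 of 15 (B): { -1; -1/2 | 0 } gives -1/4
edge 4 of 15 (R): { -1; -1/2 | -1/4; 0 } gives -3/8
edge 5 of 15 (R): { -1; -1/2 | -3/8; -1/4; 0 } gives -7/16
edge 6 of 15 (R): { -1; -1/2 | -7/16; -3/8; -1/4; 0 } gives -15/32
edge 7 of 15 (B): { -1; -1/2; -15/32 | -7/16; -3/8; -1/4; 0 } gives -29/64
edge 8 of 15 (R): { -1; -1/2; -15/32 | -29/64; -7/16; -3/8; -1/4; 0 } gives -59/128
edge 9 of 15 (R): { -1; -1/2; -15/32 | -59/128; -29/64; -7/16; -3/8; -1/4; 0 } gives -119/256
edge 10 of 15 (R): { -1; -1/2; -15/32 | -119/256; -59/128; -29/64; -7/16; -3/8; -1/4; 0 } gives -239/512
edge 11 of 15 (B): { -1; -1/2; -15/32; -239/512 | -119/256; -59/128; -29/64; -7/16; -3/8; -1/4; 0 } gives -477/1024
edge 12 of 15 (B): { -1; -1/2; -15/32; -239/512; -477/1024 | -119/256; -59/128; -29/64; -7/16; -3/8; -1/4; 0 } gives -953/2048
edge 13 of 15 (B): { -1; -1/2; -15/32; -239/512; -477/1024; -953/2048 | -119/256; -59/128; -29/64; -7/16; -3/8; -1/4; 0 } gives -1905/4096
edge 14 of 15 (B): { -1; -1/2; -15/32; -239/512; -477/1024; -953/2048; -1905/4096 | -119/256; -59/128; -29/64; -7/16; -3/8; -1/4; 0 } gives -3809/8192
edge 15 of 15 (R): { -1; -1/2; -15/32; -239/512; -477/1024; -953/2048; -1905/4096 | -3809/8192; -119/256; -59/128; -29/64; -7/16; -3/8; -1/4; 0 } gives -7619/16384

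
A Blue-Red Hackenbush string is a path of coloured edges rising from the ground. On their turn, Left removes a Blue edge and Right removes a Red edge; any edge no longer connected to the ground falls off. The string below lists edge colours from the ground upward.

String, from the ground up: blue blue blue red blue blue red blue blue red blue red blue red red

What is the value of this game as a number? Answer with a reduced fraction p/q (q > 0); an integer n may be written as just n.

Build value(s[:k]) for k = 1..15, string s = blue blue blue red blue blue red blue blue red blue red blue red red.
value(b) = { 0 | — } -> 1
value(bb) = { 0, 1 | — } -> 2
value(bbb) = { 0, 1, 2 | — } -> 3
value(bbbr) = { 0, 1, 2 | 3 } -> 5/2
value(bbbrb) = { 0, 1, 2, 5/2 | 3 } -> 11/4
value(bbbrbb) = { 0, 1, 2, 5/2, 11/4 | 3 } -> 23/8
value(bbbrbbr) = { 0, 1, 2, 5/2, 11/4 | 23/8, 3 } -> 45/16
value(bbbrbbrb) = { 0, 1, 2, 5/2, 11/4, 45/16 | 23/8, 3 } -> 91/32
value(bbbrbbrbb) = { 0, 1, 2, 5/2, 11/4, 45/16, 91/32 | 23/8, 3 } -> 183/64
value(bbbrbbrbbr) = { 0, 1, 2, 5/2, 11/4, 45/16, 91/32 | 183/64, 23/8, 3 } -> 365/128
value(bbbrbbrbbrb) = { 0, 1, 2, 5/2, 11/4, 45/16, 91/32, 365/128 | 183/64, 23/8, 3 } -> 731/256
value(bbbrbbrbbrbr) = { 0, 1, 2, 5/2, 11/4, 45/16, 91/32, 365/128 | 731/256, 183/64, 23/8, 3 } -> 1461/512
value(bbbrbbrbbrbrb) = { 0, 1, 2, 5/2, 11/4, 45/16, 91/32, 365/128, 1461/512 | 731/256, 183/64, 23/8, 3 } -> 2923/1024
value(bbbrbbrbbrbrbr) = { 0, 1, 2, 5/2, 11/4, 45/16, 91/32, 365/128, 1461/512 | 2923/1024, 731/256, 183/64, 23/8, 3 } -> 5845/2048
value(bbbrbbrbbrbrbrr) = { 0, 1, 2, 5/2, 11/4, 45/16, 91/32, 365/128, 1461/512 | 5845/2048, 2923/1024, 731/256, 183/64, 23/8, 3 } -> 11689/4096

11689/4096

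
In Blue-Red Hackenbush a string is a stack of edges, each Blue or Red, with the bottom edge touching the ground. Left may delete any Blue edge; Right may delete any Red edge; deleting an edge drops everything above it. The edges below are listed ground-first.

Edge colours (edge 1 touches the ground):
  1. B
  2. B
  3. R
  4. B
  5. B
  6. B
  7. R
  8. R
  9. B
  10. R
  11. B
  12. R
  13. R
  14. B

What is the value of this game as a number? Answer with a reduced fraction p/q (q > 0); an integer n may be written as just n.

Build val(s[:k]) for k = 1..14, string s = B B R B B B R R B R B R R B.
edge 1 of 14 (B): { 0 | — } gives 1
edge 2 of 14 (B): { 0, 1 | — } gives 2
edge 3 of 14 (R): { 0, 1 | 2 } gives 3/2
edge 4 of 14 (B): { 0, 1, 3/2 | 2 } gives 7/4
edge 5 of 14 (B): { 0, 1, 3/2, 7/4 | 2 } gives 15/8
edge 6 of 14 (B): { 0, 1, 3/2, 7/4, 15/8 | 2 } gives 31/16
edge 7 of 14 (R): { 0, 1, 3/2, 7/4, 15/8 | 31/16, 2 } gives 61/32
edge 8 of 14 (R): { 0, 1, 3/2, 7/4, 15/8 | 61/32, 31/16, 2 } gives 121/64
edge 9 of 14 (B): { 0, 1, 3/2, 7/4, 15/8, 121/64 | 61/32, 31/16, 2 } gives 243/128
edge 10 of 14 (R): { 0, 1, 3/2, 7/4, 15/8, 121/64 | 243/128, 61/32, 31/16, 2 } gives 485/256
edge 11 of 14 (B): { 0, 1, 3/2, 7/4, 15/8, 121/64, 485/256 | 243/128, 61/32, 31/16, 2 } gives 971/512
edge 12 of 14 (R): { 0, 1, 3/2, 7/4, 15/8, 121/64, 485/256 | 971/512, 243/128, 61/32, 31/16, 2 } gives 1941/1024
edge 13 of 14 (R): { 0, 1, 3/2, 7/4, 15/8, 121/64, 485/256 | 1941/1024, 971/512, 243/128, 61/32, 31/16, 2 } gives 3881/2048
edge 14 of 14 (B): { 0, 1, 3/2, 7/4, 15/8, 121/64, 485/256, 3881/2048 | 1941/1024, 971/512, 243/128, 61/32, 31/16, 2 } gives 7763/4096

7763/4096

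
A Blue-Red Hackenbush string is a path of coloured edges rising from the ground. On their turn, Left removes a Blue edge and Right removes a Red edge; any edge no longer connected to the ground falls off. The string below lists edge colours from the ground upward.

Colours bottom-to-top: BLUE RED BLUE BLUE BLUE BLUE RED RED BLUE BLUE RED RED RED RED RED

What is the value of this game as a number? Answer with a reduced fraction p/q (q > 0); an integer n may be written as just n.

15553/16384

edge 1 of 15 (BLUE): { 0 | (no moves) } so 1
edge 2 of 15 (RED): { 0 | 1 } so 1/2
edge 3 of 15 (BLUE): { 0,1/2 | 1 } so 3/4
edge 4 of 15 (BLUE): { 0,1/2,3/4 | 1 } so 7/8
edge 5 of 15 (BLUE): { 0,1/2,3/4,7/8 | 1 } so 15/16
edge 6 of 15 (BLUE): { 0,1/2,3/4,7/8,15/16 | 1 } so 31/32
edge 7 of 15 (RED): { 0,1/2,3/4,7/8,15/16 | 31/32,1 } so 61/64
edge 8 of 15 (RED): { 0,1/2,3/4,7/8,15/16 | 61/64,31/32,1 } so 121/128
edge 9 of 15 (BLUE): { 0,1/2,3/4,7/8,15/16,121/128 | 61/64,31/32,1 } so 243/256
edge 10 of 15 (BLUE): { 0,1/2,3/4,7/8,15/16,121/128,243/256 | 61/64,31/32,1 } so 487/512
edge 11 of 15 (RED): { 0,1/2,3/4,7/8,15/16,121/128,243/256 | 487/512,61/64,31/32,1 } so 973/1024
edge 12 of 15 (RED): { 0,1/2,3/4,7/8,15/16,121/128,243/256 | 973/1024,487/512,61/64,31/32,1 } so 1945/2048
edge 13 of 15 (RED): { 0,1/2,3/4,7/8,15/16,121/128,243/256 | 1945/2048,973/1024,487/512,61/64,31/32,1 } so 3889/4096
edge 14 of 15 (RED): { 0,1/2,3/4,7/8,15/16,121/128,243/256 | 3889/4096,1945/2048,973/1024,487/512,61/64,31/32,1 } so 7777/8192
edge 15 of 15 (RED): { 0,1/2,3/4,7/8,15/16,121/128,243/256 | 7777/8192,3889/4096,1945/2048,973/1024,487/512,61/64,31/32,1 } so 15553/16384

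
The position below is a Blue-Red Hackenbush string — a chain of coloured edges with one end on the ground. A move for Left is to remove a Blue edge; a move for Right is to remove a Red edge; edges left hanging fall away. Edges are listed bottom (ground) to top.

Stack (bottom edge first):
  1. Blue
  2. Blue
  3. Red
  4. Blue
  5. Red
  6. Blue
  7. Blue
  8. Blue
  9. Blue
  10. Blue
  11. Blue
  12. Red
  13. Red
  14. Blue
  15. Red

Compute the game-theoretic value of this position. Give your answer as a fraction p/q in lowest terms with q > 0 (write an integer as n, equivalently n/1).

Build value(s[:k]) for k = 1..15, string s = Blue Blue Red Blue Red Blue Blue Blue Blue Blue Blue Red Red Blue Red.
value(B) = { 0 | — } ⇒ 1
value(BB) = { 0, 1 | — } ⇒ 2
value(BBR) = { 0, 1 | 2 } ⇒ 3/2
value(BBRB) = { 0, 1, 3/2 | 2 } ⇒ 7/4
value(BBRBR) = { 0, 1, 3/2 | 7/4, 2 } ⇒ 13/8
value(BBRBRB) = { 0, 1, 3/2, 13/8 | 7/4, 2 } ⇒ 27/16
value(BBRBRBB) = { 0, 1, 3/2, 13/8, 27/16 | 7/4, 2 } ⇒ 55/32
value(BBRBRBBB) = { 0, 1, 3/2, 13/8, 27/16, 55/32 | 7/4, 2 } ⇒ 111/64
value(BBRBRBBBB) = { 0, 1, 3/2, 13/8, 27/16, 55/32, 111/64 | 7/4, 2 } ⇒ 223/128
value(BBRBRBBBBB) = { 0, 1, 3/2, 13/8, 27/16, 55/32, 111/64, 223/128 | 7/4, 2 } ⇒ 447/256
value(BBRBRBBBBBB) = { 0, 1, 3/2, 13/8, 27/16, 55/32, 111/64, 223/128, 447/256 | 7/4, 2 } ⇒ 895/512
value(BBRBRBBBBBBR) = { 0, 1, 3/2, 13/8, 27/16, 55/32, 111/64, 223/128, 447/256 | 895/512, 7/4, 2 } ⇒ 1789/1024
value(BBRBRBBBBBBRR) = { 0, 1, 3/2, 13/8, 27/16, 55/32, 111/64, 223/128, 447/256 | 1789/1024, 895/512, 7/4, 2 } ⇒ 3577/2048
value(BBRBRBBBBBBRRB) = { 0, 1, 3/2, 13/8, 27/16, 55/32, 111/64, 223/128, 447/256, 3577/2048 | 1789/1024, 895/512, 7/4, 2 } ⇒ 7155/4096
value(BBRBRBBBBBBRRBR) = { 0, 1, 3/2, 13/8, 27/16, 55/32, 111/64, 223/128, 447/256, 3577/2048 | 7155/4096, 1789/1024, 895/512, 7/4, 2 } ⇒ 14309/8192

14309/8192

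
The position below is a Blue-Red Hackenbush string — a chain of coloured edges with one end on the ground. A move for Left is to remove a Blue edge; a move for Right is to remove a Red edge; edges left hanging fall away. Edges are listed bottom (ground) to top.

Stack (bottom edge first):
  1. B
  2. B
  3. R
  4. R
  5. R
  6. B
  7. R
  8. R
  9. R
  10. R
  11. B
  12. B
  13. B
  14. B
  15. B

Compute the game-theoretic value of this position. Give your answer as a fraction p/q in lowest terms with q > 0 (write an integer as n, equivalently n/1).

9279/8192

edge 1 of 15 (B): { 0 | (no moves) } so 1
edge 2 of 15 (B): { 0,1 | (no moves) } so 2
edge 3 of 15 (R): { 0,1 | 2 } so 3/2
edge 4 of 15 (R): { 0,1 | 3/2,2 } so 5/4
edge 5 of 15 (R): { 0,1 | 5/4,3/2,2 } so 9/8
edge 6 of 15 (B): { 0,1,9/8 | 5/4,3/2,2 } so 19/16
edge 7 of 15 (R): { 0,1,9/8 | 19/16,5/4,3/2,2 } so 37/32
edge 8 of 15 (R): { 0,1,9/8 | 37/32,19/16,5/4,3/2,2 } so 73/64
edge 9 of 15 (R): { 0,1,9/8 | 73/64,37/32,19/16,5/4,3/2,2 } so 145/128
edge 10 of 15 (R): { 0,1,9/8 | 145/128,73/64,37/32,19/16,5/4,3/2,2 } so 289/256
edge 11 of 15 (B): { 0,1,9/8,289/256 | 145/128,73/64,37/32,19/16,5/4,3/2,2 } so 579/512
edge 12 of 15 (B): { 0,1,9/8,289/256,579/512 | 145/128,73/64,37/32,19/16,5/4,3/2,2 } so 1159/1024
edge 13 of 15 (B): { 0,1,9/8,289/256,579/512,1159/1024 | 145/128,73/64,37/32,19/16,5/4,3/2,2 } so 2319/2048
edge 14 of 15 (B): { 0,1,9/8,289/256,579/512,1159/1024,2319/2048 | 145/128,73/64,37/32,19/16,5/4,3/2,2 } so 4639/4096
edge 15 of 15 (B): { 0,1,9/8,289/256,579/512,1159/1024,2319/2048,4639/4096 | 145/128,73/64,37/32,19/16,5/4,3/2,2 } so 9279/8192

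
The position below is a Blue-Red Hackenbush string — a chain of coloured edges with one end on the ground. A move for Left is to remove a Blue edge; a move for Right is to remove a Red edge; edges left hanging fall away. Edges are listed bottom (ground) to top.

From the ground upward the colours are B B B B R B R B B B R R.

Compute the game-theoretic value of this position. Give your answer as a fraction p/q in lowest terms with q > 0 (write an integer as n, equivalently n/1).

step 1: add B to get B; options L={ 0 } R={  } -> 1
step 2: add B to get BB; options L={ 0, 1 } R={  } -> 2
step 3: add B to get BBB; options L={ 0, 1, 2 } R={  } -> 3
step 4: add B to get BBBB; options L={ 0, 1, 2, 3 } R={  } -> 4
step 5: add R to get BBBBR; options L={ 0, 1, 2, 3 } R={ 4 } -> 7/2
step 6: add B to get BBBBRB; options L={ 0, 1, 2, 3, 7/2 } R={ 4 } -> 15/4
step 7: add R to get BBBBRBR; options L={ 0, 1, 2, 3, 7/2 } R={ 15/4, 4 } -> 29/8
step 8: add B to get BBBBRBRB; options L={ 0, 1, 2, 3, 7/2, 29/8 } R={ 15/4, 4 } -> 59/16
step 9: add B to get BBBBRBRBB; options L={ 0, 1, 2, 3, 7/2, 29/8, 59/16 } R={ 15/4, 4 } -> 119/32
step 10: add B to get BBBBRBRBBB; options L={ 0, 1, 2, 3, 7/2, 29/8, 59/16, 119/32 } R={ 15/4, 4 } -> 239/64
step 11: add R to get BBBBRBRBBBR; options L={ 0, 1, 2, 3, 7/2, 29/8, 59/16, 119/32 } R={ 239/64, 15/4, 4 } -> 477/128
step 12: add R to get BBBBRBRBBBRR; options L={ 0, 1, 2, 3, 7/2, 29/8, 59/16, 119/32 } R={ 477/128, 239/64, 15/4, 4 } -> 953/256

953/256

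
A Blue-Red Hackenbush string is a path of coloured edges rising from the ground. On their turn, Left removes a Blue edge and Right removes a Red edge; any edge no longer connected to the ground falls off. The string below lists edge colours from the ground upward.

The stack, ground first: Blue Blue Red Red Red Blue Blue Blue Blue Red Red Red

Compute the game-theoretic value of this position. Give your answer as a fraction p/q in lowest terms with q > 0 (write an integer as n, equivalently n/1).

G(B) = { 0 | ∅ } ⇒ 1
G(BB) = { 0; 1 | ∅ } ⇒ 2
G(BBR) = { 0; 1 | 2 } ⇒ 3/2
G(BBRR) = { 0; 1 | 3/2; 2 } ⇒ 5/4
G(BBRRR) = { 0; 1 | 5/4; 3/2; 2 } ⇒ 9/8
G(BBRRRB) = { 0; 1; 9/8 | 5/4; 3/2; 2 } ⇒ 19/16
G(BBRRRBB) = { 0; 1; 9/8; 19/16 | 5/4; 3/2; 2 } ⇒ 39/32
G(BBRRRBBB) = { 0; 1; 9/8; 19/16; 39/32 | 5/4; 3/2; 2 } ⇒ 79/64
G(BBRRRBBBB) = { 0; 1; 9/8; 19/16; 39/32; 79/64 | 5/4; 3/2; 2 } ⇒ 159/128
G(BBRRRBBBBR) = { 0; 1; 9/8; 19/16; 39/32; 79/64 | 159/128; 5/4; 3/2; 2 } ⇒ 317/256
G(BBRRRBBBBRR) = { 0; 1; 9/8; 19/16; 39/32; 79/64 | 317/256; 159/128; 5/4; 3/2; 2 } ⇒ 633/512
G(BBRRRBBBBRRR) = { 0; 1; 9/8; 19/16; 39/32; 79/64 | 633/512; 317/256; 159/128; 5/4; 3/2; 2 } ⇒ 1265/1024

1265/1024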